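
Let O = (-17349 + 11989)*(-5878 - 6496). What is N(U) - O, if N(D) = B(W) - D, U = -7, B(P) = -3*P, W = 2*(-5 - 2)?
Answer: -66324591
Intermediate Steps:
W = -14 (W = 2*(-7) = -14)
O = 66324640 (O = -5360*(-12374) = 66324640)
N(D) = 42 - D (N(D) = -3*(-14) - D = 42 - D)
N(U) - O = (42 - 1*(-7)) - 1*66324640 = (42 + 7) - 66324640 = 49 - 66324640 = -66324591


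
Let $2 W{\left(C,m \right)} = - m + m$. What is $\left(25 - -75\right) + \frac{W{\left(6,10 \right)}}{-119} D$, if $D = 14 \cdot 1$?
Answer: $100$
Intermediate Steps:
$W{\left(C,m \right)} = 0$ ($W{\left(C,m \right)} = \frac{- m + m}{2} = \frac{1}{2} \cdot 0 = 0$)
$D = 14$
$\left(25 - -75\right) + \frac{W{\left(6,10 \right)}}{-119} D = \left(25 - -75\right) + \frac{0}{-119} \cdot 14 = \left(25 + 75\right) + 0 \left(- \frac{1}{119}\right) 14 = 100 + 0 \cdot 14 = 100 + 0 = 100$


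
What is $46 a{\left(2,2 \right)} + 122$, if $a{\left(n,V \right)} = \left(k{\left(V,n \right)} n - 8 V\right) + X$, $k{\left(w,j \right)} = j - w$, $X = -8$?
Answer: $-982$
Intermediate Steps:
$a{\left(n,V \right)} = -8 - 8 V + n \left(n - V\right)$ ($a{\left(n,V \right)} = \left(\left(n - V\right) n - 8 V\right) - 8 = \left(n \left(n - V\right) - 8 V\right) - 8 = \left(- 8 V + n \left(n - V\right)\right) - 8 = -8 - 8 V + n \left(n - V\right)$)
$46 a{\left(2,2 \right)} + 122 = 46 \left(-8 - 16 - 2 \left(2 - 2\right)\right) + 122 = 46 \left(-8 - 16 - 2 \cdot 0\right) + 122 = 46 \left(-8 - 16 + 0\right) + 122 = 46 \left(-24\right) + 122 = -1104 + 122 = -982$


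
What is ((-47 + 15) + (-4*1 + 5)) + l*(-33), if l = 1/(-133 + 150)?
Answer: -560/17 ≈ -32.941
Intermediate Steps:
l = 1/17 ≈ 0.058824
((-47 + 15) + (-4*1 + 5)) + l*(-33) = ((-47 + 15) + (-4*1 + 5)) + (1/17)*(-33) = (-32 + (-4 + 5)) - 33/17 = (-32 + 1) - 33/17 = -31 - 33/17 = -560/17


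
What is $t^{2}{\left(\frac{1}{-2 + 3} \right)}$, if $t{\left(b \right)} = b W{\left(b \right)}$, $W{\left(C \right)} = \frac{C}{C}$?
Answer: $1$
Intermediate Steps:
$W{\left(C \right)} = 1$
$t{\left(b \right)} = b$ ($t{\left(b \right)} = b 1 = b$)
$t^{2}{\left(\frac{1}{-2 + 3} \right)} = \left(\frac{1}{-2 + 3}\right)^{2} = \left(1^{-1}\right)^{2} = 1^{2} = 1$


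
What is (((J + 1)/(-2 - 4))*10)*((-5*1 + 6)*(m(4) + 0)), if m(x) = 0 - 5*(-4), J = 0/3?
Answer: -100/3 ≈ -33.333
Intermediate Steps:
J = 0 (J = 0*(⅓) = 0)
m(x) = 20 (m(x) = 0 + 20 = 20)
(((J + 1)/(-2 - 4))*10)*((-5*1 + 6)*(m(4) + 0)) = (((0 + 1)/(-2 - 4))*10)*((-5*1 + 6)*(20 + 0)) = ((1/(-6))*10)*((-5 + 6)*20) = ((1*(-⅙))*10)*(1*20) = -⅙*10*20 = -5/3*20 = -100/3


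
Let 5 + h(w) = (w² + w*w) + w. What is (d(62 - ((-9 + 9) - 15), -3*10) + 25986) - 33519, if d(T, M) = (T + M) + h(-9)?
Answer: -7338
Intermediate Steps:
h(w) = -5 + w + 2*w² (h(w) = -5 + ((w² + w*w) + w) = -5 + ((w² + w²) + w) = -5 + (2*w² + w) = -5 + (w + 2*w²) = -5 + w + 2*w²)
d(T, M) = 148 + M + T (d(T, M) = (T + M) + (-5 - 9 + 2*(-9)²) = (M + T) + (-5 - 9 + 2*81) = (M + T) + (-5 - 9 + 162) = (M + T) + 148 = 148 + M + T)
(d(62 - ((-9 + 9) - 15), -3*10) + 25986) - 33519 = ((148 - 3*10 + (62 - ((-9 + 9) - 15))) + 25986) - 33519 = ((148 - 30 + (62 - (0 - 15))) + 25986) - 33519 = ((148 - 30 + (62 - 1*(-15))) + 25986) - 33519 = ((148 - 30 + (62 + 15)) + 25986) - 33519 = ((148 - 30 + 77) + 25986) - 33519 = (195 + 25986) - 33519 = 26181 - 33519 = -7338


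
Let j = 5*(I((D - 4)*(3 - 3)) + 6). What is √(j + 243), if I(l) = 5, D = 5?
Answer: √298 ≈ 17.263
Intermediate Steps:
j = 55 (j = 5*(5 + 6) = 5*11 = 55)
√(j + 243) = √(55 + 243) = √298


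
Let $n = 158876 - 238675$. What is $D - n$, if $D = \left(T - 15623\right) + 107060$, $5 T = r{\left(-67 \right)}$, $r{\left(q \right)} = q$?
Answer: $\frac{856113}{5} \approx 1.7122 \cdot 10^{5}$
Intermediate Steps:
$n = -79799$
$T = - \frac{67}{5}$ ($T = \frac{1}{5} \left(-67\right) = - \frac{67}{5} \approx -13.4$)
$D = \frac{457118}{5}$ ($D = \left(- \frac{67}{5} - 15623\right) + 107060 = - \frac{78182}{5} + 107060 = \frac{457118}{5} \approx 91424.0$)
$D - n = \frac{457118}{5} - -79799 = \frac{457118}{5} + 79799 = \frac{856113}{5}$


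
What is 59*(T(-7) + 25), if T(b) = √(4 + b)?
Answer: 1475 + 59*I*√3 ≈ 1475.0 + 102.19*I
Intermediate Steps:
59*(T(-7) + 25) = 59*(√(4 - 7) + 25) = 59*(√(-3) + 25) = 59*(I*√3 + 25) = 59*(25 + I*√3) = 1475 + 59*I*√3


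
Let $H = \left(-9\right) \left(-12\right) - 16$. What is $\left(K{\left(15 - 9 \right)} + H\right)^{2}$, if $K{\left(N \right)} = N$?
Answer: $9604$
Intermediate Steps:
$H = 92$ ($H = 108 - 16 = 92$)
$\left(K{\left(15 - 9 \right)} + H\right)^{2} = \left(\left(15 - 9\right) + 92\right)^{2} = \left(6 + 92\right)^{2} = 98^{2} = 9604$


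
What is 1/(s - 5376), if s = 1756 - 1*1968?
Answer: -1/5588 ≈ -0.00017895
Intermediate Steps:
s = -212 (s = 1756 - 1968 = -212)
1/(s - 5376) = 1/(-212 - 5376) = 1/(-5588) = -1/5588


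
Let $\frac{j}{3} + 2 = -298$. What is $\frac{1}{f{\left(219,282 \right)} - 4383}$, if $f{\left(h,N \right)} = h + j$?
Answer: $- \frac{1}{5064} \approx -0.00019747$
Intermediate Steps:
$j = -900$ ($j = -6 + 3 \left(-298\right) = -6 - 894 = -900$)
$f{\left(h,N \right)} = -900 + h$ ($f{\left(h,N \right)} = h - 900 = -900 + h$)
$\frac{1}{f{\left(219,282 \right)} - 4383} = \frac{1}{\left(-900 + 219\right) - 4383} = \frac{1}{-681 - 4383} = \frac{1}{-5064} = - \frac{1}{5064}$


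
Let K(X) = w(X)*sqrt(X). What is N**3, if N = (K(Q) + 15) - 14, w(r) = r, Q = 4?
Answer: 729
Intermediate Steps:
K(X) = X**(3/2) (K(X) = X*sqrt(X) = X**(3/2))
N = 9 (N = (4**(3/2) + 15) - 14 = (8 + 15) - 14 = 23 - 14 = 9)
N**3 = 9**3 = 729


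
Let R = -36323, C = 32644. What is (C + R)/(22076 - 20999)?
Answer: -3679/1077 ≈ -3.4160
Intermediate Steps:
(C + R)/(22076 - 20999) = (32644 - 36323)/(22076 - 20999) = -3679/1077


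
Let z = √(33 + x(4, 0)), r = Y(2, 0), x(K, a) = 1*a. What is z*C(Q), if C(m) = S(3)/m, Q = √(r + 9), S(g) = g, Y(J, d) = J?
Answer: 3*√3 ≈ 5.1962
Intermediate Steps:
x(K, a) = a
r = 2
Q = √11 (Q = √(2 + 9) = √11 ≈ 3.3166)
z = √33 (z = √(33 + 0) = √33 ≈ 5.7446)
C(m) = 3/m
z*C(Q) = √33*(3/(√11)) = √33*(3*(√11/11)) = √33*(3*√11/11) = 3*√3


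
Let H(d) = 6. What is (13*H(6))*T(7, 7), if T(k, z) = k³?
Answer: 26754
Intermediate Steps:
(13*H(6))*T(7, 7) = (13*6)*7³ = 78*343 = 26754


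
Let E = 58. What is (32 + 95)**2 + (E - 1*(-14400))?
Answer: 30587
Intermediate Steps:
(32 + 95)**2 + (E - 1*(-14400)) = (32 + 95)**2 + (58 - 1*(-14400)) = 127**2 + (58 + 14400) = 16129 + 14458 = 30587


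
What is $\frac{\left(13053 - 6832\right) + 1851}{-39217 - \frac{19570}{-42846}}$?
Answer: $- \frac{86463228}{420068003} \approx -0.20583$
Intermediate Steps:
$\frac{\left(13053 - 6832\right) + 1851}{-39217 - \frac{19570}{-42846}} = \frac{6221 + 1851}{-39217 - - \frac{9785}{21423}} = \frac{8072}{-39217 + \frac{9785}{21423}} = \frac{8072}{- \frac{840136006}{21423}} = 8072 \left(- \frac{21423}{840136006}\right) = - \frac{86463228}{420068003}$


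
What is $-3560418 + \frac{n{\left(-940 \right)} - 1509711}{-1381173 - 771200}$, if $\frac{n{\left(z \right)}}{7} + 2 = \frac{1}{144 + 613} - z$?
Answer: $- \frac{5801152974058140}{1629346361} \approx -3.5604 \cdot 10^{6}$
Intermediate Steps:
$n{\left(z \right)} = - \frac{10591}{757} - 7 z$ ($n{\left(z \right)} = -14 + 7 \left(\frac{1}{144 + 613} - z\right) = -14 + 7 \left(\frac{1}{757} - z\right) = -14 - \left(- \frac{7}{757} + 7 z\right) = - \frac{10591}{757} - 7 z$)
$-3560418 + \frac{n{\left(-940 \right)} - 1509711}{-1381173 - 771200} = -3560418 + \frac{\left(- \frac{10591}{757} - -6580\right) - 1509711}{-1381173 - 771200} = -3560418 + \frac{\left(- \frac{10591}{757} + 6580\right) - 1509711}{-2152373} = -3560418 + \left(\frac{4970469}{757} - 1509711\right) \left(- \frac{1}{2152373}\right) = -3560418 - - \frac{1137880758}{1629346361} = -3560418 + \frac{1137880758}{1629346361} = - \frac{5801152974058140}{1629346361}$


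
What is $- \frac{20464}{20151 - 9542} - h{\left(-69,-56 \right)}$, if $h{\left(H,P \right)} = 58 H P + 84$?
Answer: $- \frac{2378515828}{10609} \approx -2.242 \cdot 10^{5}$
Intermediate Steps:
$h{\left(H,P \right)} = 84 + 58 H P$ ($h{\left(H,P \right)} = 58 H P + 84 = 84 + 58 H P$)
$- \frac{20464}{20151 - 9542} - h{\left(-69,-56 \right)} = - \frac{20464}{20151 - 9542} - \left(84 + 58 \left(-69\right) \left(-56\right)\right) = - \frac{20464}{20151 - 9542} - \left(84 + 224112\right) = - \frac{20464}{10609} - 224196 = - \frac{2378515828}{10609}$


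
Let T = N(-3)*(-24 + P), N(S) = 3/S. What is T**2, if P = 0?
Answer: 576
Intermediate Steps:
T = 24 (T = (3/(-3))*(-24 + 0) = (3*(-1/3))*(-24) = -1*(-24) = 24)
T**2 = 24**2 = 576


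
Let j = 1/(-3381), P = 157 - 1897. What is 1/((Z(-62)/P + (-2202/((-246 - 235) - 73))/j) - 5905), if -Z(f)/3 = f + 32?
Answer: -16066/310774459 ≈ -5.1697e-5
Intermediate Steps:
P = -1740
j = -1/3381 ≈ -0.00029577
Z(f) = -96 - 3*f (Z(f) = -3*(f + 32) = -3*(32 + f) = -96 - 3*f)
1/((Z(-62)/P + (-2202/((-246 - 235) - 73))/j) - 5905) = 1/(((-96 - 3*(-62))/(-1740) + (-2202/((-246 - 235) - 73))/(-1/3381)) - 5905) = 1/(((-96 + 186)*(-1/1740) - 2202/(-481 - 73)*(-3381)) - 5905) = 1/((90*(-1/1740) - 2202/(-554)*(-3381)) - 5905) = 1/((-3/58 - 2202*(-1/554)*(-3381)) - 5905) = 1/((-3/58 + (1101/277)*(-3381)) - 5905) = 1/((-3/58 - 3722481/277) - 5905) = 1/(-215904729/16066 - 5905) = 1/(-310774459/16066) = -16066/310774459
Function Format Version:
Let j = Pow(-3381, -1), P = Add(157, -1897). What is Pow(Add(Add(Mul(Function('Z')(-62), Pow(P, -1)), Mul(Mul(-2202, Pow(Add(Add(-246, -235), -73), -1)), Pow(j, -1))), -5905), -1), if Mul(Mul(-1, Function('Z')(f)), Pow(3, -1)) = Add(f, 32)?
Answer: Rational(-16066, 310774459) ≈ -5.1697e-5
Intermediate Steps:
P = -1740
j = Rational(-1, 3381) ≈ -0.00029577
Function('Z')(f) = Add(-96, Mul(-3, f)) (Function('Z')(f) = Mul(-3, Add(f, 32)) = Mul(-3, Add(32, f)) = Add(-96, Mul(-3, f)))
Pow(Add(Add(Mul(Function('Z')(-62), Pow(P, -1)), Mul(Mul(-2202, Pow(Add(Add(-246, -235), -73), -1)), Pow(j, -1))), -5905), -1) = Pow(Add(Add(Mul(Add(-96, Mul(-3, -62)), Pow(-1740, -1)), Mul(Mul(-2202, Pow(Add(Add(-246, -235), -73), -1)), Pow(Rational(-1, 3381), -1))), -5905), -1) = Pow(Add(Add(Mul(Add(-96, 186), Rational(-1, 1740)), Mul(Mul(-2202, Pow(Add(-481, -73), -1)), -3381)), -5905), -1) = Pow(Add(Add(Mul(90, Rational(-1, 1740)), Mul(Mul(-2202, Pow(-554, -1)), -3381)), -5905), -1) = Pow(Add(Add(Rational(-3, 58), Mul(Mul(-2202, Rational(-1, 554)), -3381)), -5905), -1) = Pow(Add(Add(Rational(-3, 58), Mul(Rational(1101, 277), -3381)), -5905), -1) = Pow(Add(Add(Rational(-3, 58), Rational(-3722481, 277)), -5905), -1) = Pow(Add(Rational(-215904729, 16066), -5905), -1) = Pow(Rational(-310774459, 16066), -1) = Rational(-16066, 310774459)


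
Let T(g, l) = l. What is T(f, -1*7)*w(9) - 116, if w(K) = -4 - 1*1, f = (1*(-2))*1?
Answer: -81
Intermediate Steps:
f = -2 (f = -2*1 = -2)
w(K) = -5 (w(K) = -4 - 1 = -5)
T(f, -1*7)*w(9) - 116 = -1*7*(-5) - 116 = -7*(-5) - 116 = 35 - 116 = -81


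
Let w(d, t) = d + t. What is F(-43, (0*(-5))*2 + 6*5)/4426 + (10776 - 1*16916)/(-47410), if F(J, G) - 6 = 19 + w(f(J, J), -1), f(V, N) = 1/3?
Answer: 8498785/62950998 ≈ 0.13501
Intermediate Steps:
f(V, N) = ⅓
F(J, G) = 73/3 (F(J, G) = 6 + (19 + (⅓ - 1)) = 6 + (19 - ⅔) = 6 + 55/3 = 73/3)
F(-43, (0*(-5))*2 + 6*5)/4426 + (10776 - 1*16916)/(-47410) = (73/3)/4426 + (10776 - 1*16916)/(-47410) = (73/3)*(1/4426) + (10776 - 16916)*(-1/47410) = 73/13278 - 6140*(-1/47410) = 73/13278 + 614/4741 = 8498785/62950998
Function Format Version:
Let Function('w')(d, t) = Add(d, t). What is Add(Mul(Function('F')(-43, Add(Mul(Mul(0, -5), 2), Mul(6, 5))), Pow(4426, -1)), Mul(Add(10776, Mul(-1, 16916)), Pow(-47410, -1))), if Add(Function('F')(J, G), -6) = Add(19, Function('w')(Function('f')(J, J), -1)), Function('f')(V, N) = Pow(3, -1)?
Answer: Rational(8498785, 62950998) ≈ 0.13501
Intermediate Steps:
Function('f')(V, N) = Rational(1, 3)
Function('F')(J, G) = Rational(73, 3) (Function('F')(J, G) = Add(6, Add(19, Add(Rational(1, 3), -1))) = Add(6, Add(19, Rational(-2, 3))) = Add(6, Rational(55, 3)) = Rational(73, 3))
Add(Mul(Function('F')(-43, Add(Mul(Mul(0, -5), 2), Mul(6, 5))), Pow(4426, -1)), Mul(Add(10776, Mul(-1, 16916)), Pow(-47410, -1))) = Add(Mul(Rational(73, 3), Pow(4426, -1)), Mul(Add(10776, Mul(-1, 16916)), Pow(-47410, -1))) = Add(Mul(Rational(73, 3), Rational(1, 4426)), Mul(Add(10776, -16916), Rational(-1, 47410))) = Add(Rational(73, 13278), Mul(-6140, Rational(-1, 47410))) = Add(Rational(73, 13278), Rational(614, 4741)) = Rational(8498785, 62950998)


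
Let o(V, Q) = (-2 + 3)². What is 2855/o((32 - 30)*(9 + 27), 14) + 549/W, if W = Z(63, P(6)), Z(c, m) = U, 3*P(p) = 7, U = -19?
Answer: 53696/19 ≈ 2826.1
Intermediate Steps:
P(p) = 7/3 (P(p) = (⅓)*7 = 7/3)
Z(c, m) = -19
W = -19
o(V, Q) = 1 (o(V, Q) = 1² = 1)
2855/o((32 - 30)*(9 + 27), 14) + 549/W = 2855/1 + 549/(-19) = 2855*1 + 549*(-1/19) = 2855 - 549/19 = 53696/19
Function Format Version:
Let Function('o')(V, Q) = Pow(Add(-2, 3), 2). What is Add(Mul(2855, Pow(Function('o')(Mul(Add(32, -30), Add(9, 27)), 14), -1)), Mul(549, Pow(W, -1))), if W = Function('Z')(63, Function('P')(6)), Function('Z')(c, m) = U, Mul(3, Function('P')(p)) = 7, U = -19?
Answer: Rational(53696, 19) ≈ 2826.1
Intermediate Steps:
Function('P')(p) = Rational(7, 3) (Function('P')(p) = Mul(Rational(1, 3), 7) = Rational(7, 3))
Function('Z')(c, m) = -19
W = -19
Function('o')(V, Q) = 1 (Function('o')(V, Q) = Pow(1, 2) = 1)
Add(Mul(2855, Pow(Function('o')(Mul(Add(32, -30), Add(9, 27)), 14), -1)), Mul(549, Pow(W, -1))) = Add(Mul(2855, Pow(1, -1)), Mul(549, Pow(-19, -1))) = Add(Mul(2855, 1), Mul(549, Rational(-1, 19))) = Add(2855, Rational(-549, 19)) = Rational(53696, 19)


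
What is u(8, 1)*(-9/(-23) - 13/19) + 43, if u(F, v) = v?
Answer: 18663/437 ≈ 42.707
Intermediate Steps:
u(8, 1)*(-9/(-23) - 13/19) + 43 = 1*(-9/(-23) - 13/19) + 43 = 1*(-9*(-1/23) - 13*1/19) + 43 = 1*(9/23 - 13/19) + 43 = 1*(-128/437) + 43 = -128/437 + 43 = 18663/437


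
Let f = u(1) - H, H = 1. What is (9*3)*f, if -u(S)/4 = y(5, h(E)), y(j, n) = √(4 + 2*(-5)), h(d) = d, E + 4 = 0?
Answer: -27 - 108*I*√6 ≈ -27.0 - 264.54*I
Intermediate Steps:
E = -4 (E = -4 + 0 = -4)
y(j, n) = I*√6 (y(j, n) = √(4 - 10) = √(-6) = I*√6)
u(S) = -4*I*√6
f = -1 - 4*I*√6 (f = -4*I*√6 - 1*1 = -4*I*√6 - 1 = -1 - 4*I*√6 ≈ -1.0 - 9.798*I)
(9*3)*f = (9*3)*(-1 - 4*I*√6) = 27*(-1 - 4*I*√6) = -27 - 108*I*√6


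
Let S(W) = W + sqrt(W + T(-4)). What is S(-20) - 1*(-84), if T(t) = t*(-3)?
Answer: 64 + 2*I*sqrt(2) ≈ 64.0 + 2.8284*I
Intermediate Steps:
T(t) = -3*t
S(W) = W + sqrt(12 + W) (S(W) = W + sqrt(W - 3*(-4)) = W + sqrt(W + 12) = W + sqrt(12 + W))
S(-20) - 1*(-84) = (-20 + sqrt(12 - 20)) - 1*(-84) = (-20 + sqrt(-8)) + 84 = (-20 + 2*I*sqrt(2)) + 84 = 64 + 2*I*sqrt(2)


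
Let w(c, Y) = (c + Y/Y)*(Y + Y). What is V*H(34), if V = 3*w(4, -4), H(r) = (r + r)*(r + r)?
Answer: -554880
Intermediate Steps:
w(c, Y) = 2*Y*(1 + c) (w(c, Y) = (c + 1)*(2*Y) = (1 + c)*(2*Y) = 2*Y*(1 + c))
H(r) = 4*r² (H(r) = (2*r)*(2*r) = 4*r²)
V = -120 (V = 3*(2*(-4)*(1 + 4)) = 3*(2*(-4)*5) = 3*(-40) = -120)
V*H(34) = -480*34² = -480*1156 = -120*4624 = -554880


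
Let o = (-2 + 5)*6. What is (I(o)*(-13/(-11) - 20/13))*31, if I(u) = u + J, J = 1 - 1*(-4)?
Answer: -36363/143 ≈ -254.29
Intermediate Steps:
J = 5 (J = 1 + 4 = 5)
o = 18 (o = 3*6 = 18)
I(u) = 5 + u (I(u) = u + 5 = 5 + u)
(I(o)*(-13/(-11) - 20/13))*31 = ((5 + 18)*(-13/(-11) - 20/13))*31 = (23*(-13*(-1/11) - 20*1/13))*31 = (23*(13/11 - 20/13))*31 = (23*(-51/143))*31 = -1173/143*31 = -36363/143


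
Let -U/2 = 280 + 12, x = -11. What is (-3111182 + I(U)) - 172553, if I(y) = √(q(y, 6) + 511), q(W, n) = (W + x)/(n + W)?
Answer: -3283735 + √591906/34 ≈ -3.2837e+6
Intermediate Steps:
U = -584 (U = -2*(280 + 12) = -2*292 = -584)
q(W, n) = (-11 + W)/(W + n) (q(W, n) = (W - 11)/(n + W) = (-11 + W)/(W + n))
I(y) = √(511 + (-11 + y)/(6 + y)) (I(y) = √((-11 + y)/(y + 6) + 511) = √((-11 + y)/(6 + y) + 511) = √(511 + (-11 + y)/(6 + y)))
(-3111182 + I(U)) - 172553 = (-3111182 + √((3055 + 512*(-584))/(6 - 584))) - 172553 = (-3111182 + √((3055 - 299008)/(-578))) - 172553 = (-3111182 + √(-1/578*(-295953))) - 172553 = (-3111182 + √(17409/34)) - 172553 = (-3111182 + √591906/34) - 172553 = -3283735 + √591906/34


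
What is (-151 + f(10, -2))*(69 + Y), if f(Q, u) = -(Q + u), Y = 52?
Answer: -19239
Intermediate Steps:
f(Q, u) = -Q - u
(-151 + f(10, -2))*(69 + Y) = (-151 + (-1*10 - 1*(-2)))*(69 + 52) = (-151 + (-10 + 2))*121 = (-151 - 8)*121 = -159*121 = -19239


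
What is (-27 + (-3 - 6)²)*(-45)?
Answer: -2430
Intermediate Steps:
(-27 + (-3 - 6)²)*(-45) = (-27 + (-9)²)*(-45) = (-27 + 81)*(-45) = 54*(-45) = -2430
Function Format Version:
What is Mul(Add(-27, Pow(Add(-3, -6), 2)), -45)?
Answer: -2430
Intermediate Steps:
Mul(Add(-27, Pow(Add(-3, -6), 2)), -45) = Mul(Add(-27, Pow(-9, 2)), -45) = Mul(Add(-27, 81), -45) = Mul(54, -45) = -2430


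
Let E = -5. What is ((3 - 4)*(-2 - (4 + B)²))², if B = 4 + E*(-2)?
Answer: 106276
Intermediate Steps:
B = 14 (B = 4 - 5*(-2) = 4 + 10 = 14)
((3 - 4)*(-2 - (4 + B)²))² = ((3 - 4)*(-2 - (4 + 14)²))² = (-(-2 - 1*18²))² = (-(-2 - 1*324))² = (-(-2 - 324))² = (-1*(-326))² = 326² = 106276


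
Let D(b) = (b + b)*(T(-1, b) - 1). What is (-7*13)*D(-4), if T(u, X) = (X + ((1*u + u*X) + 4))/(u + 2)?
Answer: 1456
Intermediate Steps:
T(u, X) = (4 + X + u + X*u)/(2 + u) (T(u, X) = (X + ((u + X*u) + 4))/(2 + u) = (X + (4 + u + X*u))/(2 + u) = (4 + X + u + X*u)/(2 + u))
D(b) = 4*b (D(b) = (b + b)*((4 + b - 1 + b*(-1))/(2 - 1) - 1) = (2*b)*((4 + b - 1 - b)/1 - 1) = (2*b)*(1*3 - 1) = (2*b)*(3 - 1) = (2*b)*2 = 4*b)
(-7*13)*D(-4) = (-7*13)*(4*(-4)) = -91*(-16) = 1456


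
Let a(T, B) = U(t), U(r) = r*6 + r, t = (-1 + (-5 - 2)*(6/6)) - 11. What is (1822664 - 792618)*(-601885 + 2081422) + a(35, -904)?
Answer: 1523991168569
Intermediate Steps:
t = -19 (t = (-1 - 42/6) - 11 = (-1 - 7*1) - 11 = (-1 - 7) - 11 = -8 - 11 = -19)
U(r) = 7*r (U(r) = 6*r + r = 7*r)
a(T, B) = -133 (a(T, B) = 7*(-19) = -133)
(1822664 - 792618)*(-601885 + 2081422) + a(35, -904) = (1822664 - 792618)*(-601885 + 2081422) - 133 = 1030046*1479537 - 133 = 1523991168702 - 133 = 1523991168569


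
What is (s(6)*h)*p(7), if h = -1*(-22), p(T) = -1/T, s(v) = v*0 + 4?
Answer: -88/7 ≈ -12.571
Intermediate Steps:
s(v) = 4 (s(v) = 0 + 4 = 4)
h = 22
(s(6)*h)*p(7) = (4*22)*(-1/7) = 88*(-1*1/7) = 88*(-1/7) = -88/7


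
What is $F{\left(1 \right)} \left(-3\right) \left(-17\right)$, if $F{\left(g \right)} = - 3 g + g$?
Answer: $-102$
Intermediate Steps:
$F{\left(g \right)} = - 2 g$
$F{\left(1 \right)} \left(-3\right) \left(-17\right) = \left(-2\right) 1 \left(-3\right) \left(-17\right) = \left(-2\right) \left(-3\right) \left(-17\right) = 6 \left(-17\right) = -102$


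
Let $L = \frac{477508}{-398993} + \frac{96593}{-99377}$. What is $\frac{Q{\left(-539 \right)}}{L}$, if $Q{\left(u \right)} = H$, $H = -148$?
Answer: $\frac{5868307649428}{85993243365} \approx 68.241$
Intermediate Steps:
$L = - \frac{85993243365}{39650727361}$ ($L = 477508 \left(- \frac{1}{398993}\right) + 96593 \left(- \frac{1}{99377}\right) = - \frac{477508}{398993} - \frac{96593}{99377} = - \frac{85993243365}{39650727361} \approx -2.1688$)
$Q{\left(u \right)} = -148$
$\frac{Q{\left(-539 \right)}}{L} = - \frac{148}{- \frac{85993243365}{39650727361}} = \left(-148\right) \left(- \frac{39650727361}{85993243365}\right) = \frac{5868307649428}{85993243365}$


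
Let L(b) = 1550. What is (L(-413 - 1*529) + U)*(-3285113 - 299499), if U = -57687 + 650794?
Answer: -2131614618084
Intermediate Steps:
U = 593107
(L(-413 - 1*529) + U)*(-3285113 - 299499) = (1550 + 593107)*(-3285113 - 299499) = 594657*(-3584612) = -2131614618084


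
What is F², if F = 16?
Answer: 256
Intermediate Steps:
F² = 16² = 256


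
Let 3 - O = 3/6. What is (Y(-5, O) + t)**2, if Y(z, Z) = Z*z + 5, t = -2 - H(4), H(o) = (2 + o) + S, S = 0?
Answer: 961/4 ≈ 240.25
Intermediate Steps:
O = 5/2 (O = 3 - 3/6 = 3 - 1*1/2 = 3 - 1/2 = 5/2 ≈ 2.5000)
H(o) = 2 + o (H(o) = (2 + o) + 0 = 2 + o)
t = -8 (t = -2 - (2 + 4) = -2 - 1*6 = -2 - 6 = -8)
Y(z, Z) = 5 + Z*z
(Y(-5, O) + t)**2 = ((5 + (5/2)*(-5)) - 8)**2 = ((5 - 25/2) - 8)**2 = (-15/2 - 8)**2 = (-31/2)**2 = 961/4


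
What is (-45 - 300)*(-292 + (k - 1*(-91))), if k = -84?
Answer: 98325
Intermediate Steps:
(-45 - 300)*(-292 + (k - 1*(-91))) = (-45 - 300)*(-292 + (-84 - 1*(-91))) = -345*(-292 + (-84 + 91)) = -345*(-292 + 7) = -345*(-285) = 98325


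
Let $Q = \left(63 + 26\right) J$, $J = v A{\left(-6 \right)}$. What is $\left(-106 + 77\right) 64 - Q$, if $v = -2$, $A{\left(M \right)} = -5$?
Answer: $-2746$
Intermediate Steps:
$J = 10$ ($J = \left(-2\right) \left(-5\right) = 10$)
$Q = 890$ ($Q = \left(63 + 26\right) 10 = 89 \cdot 10 = 890$)
$\left(-106 + 77\right) 64 - Q = \left(-106 + 77\right) 64 - 890 = \left(-29\right) 64 - 890 = -1856 - 890 = -2746$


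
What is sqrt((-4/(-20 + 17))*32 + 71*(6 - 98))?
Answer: 2*I*sqrt(14601)/3 ≈ 80.556*I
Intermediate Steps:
sqrt((-4/(-20 + 17))*32 + 71*(6 - 98)) = sqrt((-4/(-3))*32 + 71*(-92)) = sqrt(-1/3*(-4)*32 - 6532) = sqrt((4/3)*32 - 6532) = sqrt(128/3 - 6532) = sqrt(-19468/3) = 2*I*sqrt(14601)/3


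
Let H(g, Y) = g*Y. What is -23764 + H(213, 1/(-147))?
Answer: -1164507/49 ≈ -23765.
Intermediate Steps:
H(g, Y) = Y*g
-23764 + H(213, 1/(-147)) = -23764 + 213/(-147) = -23764 - 1/147*213 = -23764 - 71/49 = -1164507/49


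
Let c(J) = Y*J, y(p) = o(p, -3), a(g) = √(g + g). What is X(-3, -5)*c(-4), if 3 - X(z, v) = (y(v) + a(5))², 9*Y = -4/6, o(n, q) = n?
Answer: -256/27 + 80*√10/27 ≈ -0.11177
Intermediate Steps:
Y = -2/27 (Y = (-4/6)/9 = (-4*⅙)/9 = (⅑)*(-⅔) = -2/27 ≈ -0.074074)
a(g) = √2*√g (a(g) = √(2*g) = √2*√g)
y(p) = p
c(J) = -2*J/27
X(z, v) = 3 - (v + √10)² (X(z, v) = 3 - (v + √2*√5)² = 3 - (v + √10)²)
X(-3, -5)*c(-4) = (3 - (-5 + √10)²)*(-2/27*(-4)) = (3 - (-5 + √10)²)*(8/27) = 8/9 - 8*(-5 + √10)²/27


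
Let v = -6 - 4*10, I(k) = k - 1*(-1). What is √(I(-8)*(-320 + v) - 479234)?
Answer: 112*I*√38 ≈ 690.41*I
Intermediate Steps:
I(k) = 1 + k (I(k) = k + 1 = 1 + k)
v = -46 (v = -6 - 40 = -46)
√(I(-8)*(-320 + v) - 479234) = √((1 - 8)*(-320 - 46) - 479234) = √(-7*(-366) - 479234) = √(2562 - 479234) = √(-476672) = 112*I*√38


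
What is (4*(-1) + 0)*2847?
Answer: -11388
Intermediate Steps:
(4*(-1) + 0)*2847 = (-4 + 0)*2847 = -4*2847 = -11388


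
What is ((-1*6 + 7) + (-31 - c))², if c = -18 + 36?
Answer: 2304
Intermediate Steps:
c = 18
((-1*6 + 7) + (-31 - c))² = ((-1*6 + 7) + (-31 - 1*18))² = ((-6 + 7) + (-31 - 18))² = (1 - 49)² = (-48)² = 2304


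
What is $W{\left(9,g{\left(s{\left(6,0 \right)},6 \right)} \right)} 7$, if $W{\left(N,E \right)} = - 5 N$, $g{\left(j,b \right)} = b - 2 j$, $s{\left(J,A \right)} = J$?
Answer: $-315$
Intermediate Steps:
$W{\left(9,g{\left(s{\left(6,0 \right)},6 \right)} \right)} 7 = \left(-5\right) 9 \cdot 7 = \left(-45\right) 7 = -315$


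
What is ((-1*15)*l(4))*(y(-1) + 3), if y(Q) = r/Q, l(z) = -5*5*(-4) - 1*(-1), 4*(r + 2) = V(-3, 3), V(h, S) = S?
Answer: -25755/4 ≈ -6438.8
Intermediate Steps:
r = -5/4 (r = -2 + (¼)*3 = -2 + ¾ = -5/4 ≈ -1.2500)
l(z) = 101 (l(z) = -25*(-4) + 1 = 100 + 1 = 101)
y(Q) = -5/(4*Q)
((-1*15)*l(4))*(y(-1) + 3) = (-1*15*101)*(-5/4/(-1) + 3) = (-15*101)*(-5/4*(-1) + 3) = -1515*(5/4 + 3) = -1515*17/4 = -25755/4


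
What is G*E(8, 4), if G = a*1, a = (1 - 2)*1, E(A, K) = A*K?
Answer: -32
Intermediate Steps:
a = -1 (a = -1*1 = -1)
G = -1 (G = -1*1 = -1)
G*E(8, 4) = -8*4 = -1*32 = -32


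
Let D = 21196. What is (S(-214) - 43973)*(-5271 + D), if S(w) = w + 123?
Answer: -701719200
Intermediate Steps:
S(w) = 123 + w
(S(-214) - 43973)*(-5271 + D) = ((123 - 214) - 43973)*(-5271 + 21196) = (-91 - 43973)*15925 = -44064*15925 = -701719200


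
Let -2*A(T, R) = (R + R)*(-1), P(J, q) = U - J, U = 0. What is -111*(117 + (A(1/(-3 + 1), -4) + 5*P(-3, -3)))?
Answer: -14208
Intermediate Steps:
P(J, q) = -J (P(J, q) = 0 - J = -J)
A(T, R) = R (A(T, R) = -(R + R)*(-1)/2 = -2*R*(-1)/2 = -(-1)*R = R)
-111*(117 + (A(1/(-3 + 1), -4) + 5*P(-3, -3))) = -111*(117 + (-4 + 5*(-1*(-3)))) = -111*(117 + (-4 + 5*3)) = -111*(117 + (-4 + 15)) = -111*(117 + 11) = -111*128 = -14208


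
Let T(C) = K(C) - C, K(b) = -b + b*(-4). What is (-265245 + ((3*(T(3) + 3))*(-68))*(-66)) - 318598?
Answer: -785803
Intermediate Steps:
K(b) = -5*b (K(b) = -b - 4*b = -5*b)
T(C) = -6*C (T(C) = -5*C - C = -6*C)
(-265245 + ((3*(T(3) + 3))*(-68))*(-66)) - 318598 = (-265245 + ((3*(-6*3 + 3))*(-68))*(-66)) - 318598 = (-265245 + ((3*(-18 + 3))*(-68))*(-66)) - 318598 = (-265245 + ((3*(-15))*(-68))*(-66)) - 318598 = (-265245 - 45*(-68)*(-66)) - 318598 = (-265245 + 3060*(-66)) - 318598 = (-265245 - 201960) - 318598 = -467205 - 318598 = -785803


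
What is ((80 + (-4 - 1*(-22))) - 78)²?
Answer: 400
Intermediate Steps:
((80 + (-4 - 1*(-22))) - 78)² = ((80 + (-4 + 22)) - 78)² = ((80 + 18) - 78)² = (98 - 78)² = 20² = 400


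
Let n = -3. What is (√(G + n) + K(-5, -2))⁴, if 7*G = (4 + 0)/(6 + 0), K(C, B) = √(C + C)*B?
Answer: 1016761/441 - 7208*√12810/441 ≈ 455.67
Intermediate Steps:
K(C, B) = B*√2*√C (K(C, B) = √(2*C)*B = (√2*√C)*B = B*√2*√C)
G = 2/21 (G = ((4 + 0)/(6 + 0))/7 = (4/6)/7 = (4*(⅙))/7 = (⅐)*(⅔) = 2/21 ≈ 0.095238)
(√(G + n) + K(-5, -2))⁴ = (√(2/21 - 3) - 2*√2*√(-5))⁴ = (√(-61/21) - 2*√2*I*√5)⁴ = (I*√1281/21 - 2*I*√10)⁴ = (-2*I*√10 + I*√1281/21)⁴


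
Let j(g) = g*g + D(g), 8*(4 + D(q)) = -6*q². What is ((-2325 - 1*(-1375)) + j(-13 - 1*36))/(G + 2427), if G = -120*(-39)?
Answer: -1415/28428 ≈ -0.049775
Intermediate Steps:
D(q) = -4 - 3*q²/4 (D(q) = -4 + (-6*q²)/8 = -4 - 3*q²/4)
j(g) = -4 + g²/4 (j(g) = g*g + (-4 - 3*g²/4) = g² + (-4 - 3*g²/4) = -4 + g²/4)
G = 4680
((-2325 - 1*(-1375)) + j(-13 - 1*36))/(G + 2427) = ((-2325 - 1*(-1375)) + (-4 + (-13 - 1*36)²/4))/(4680 + 2427) = ((-2325 + 1375) + (-4 + (-13 - 36)²/4))/7107 = (-950 + (-4 + (¼)*(-49)²))*(1/7107) = (-950 + (-4 + (¼)*2401))*(1/7107) = (-950 + (-4 + 2401/4))*(1/7107) = (-950 + 2385/4)*(1/7107) = -1415/4*1/7107 = -1415/28428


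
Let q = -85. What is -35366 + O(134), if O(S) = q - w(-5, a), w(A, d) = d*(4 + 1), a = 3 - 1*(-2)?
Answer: -35476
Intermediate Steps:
a = 5 (a = 3 + 2 = 5)
w(A, d) = 5*d (w(A, d) = d*5 = 5*d)
O(S) = -110 (O(S) = -85 - 5*5 = -85 - 1*25 = -85 - 25 = -110)
-35366 + O(134) = -35366 - 110 = -35476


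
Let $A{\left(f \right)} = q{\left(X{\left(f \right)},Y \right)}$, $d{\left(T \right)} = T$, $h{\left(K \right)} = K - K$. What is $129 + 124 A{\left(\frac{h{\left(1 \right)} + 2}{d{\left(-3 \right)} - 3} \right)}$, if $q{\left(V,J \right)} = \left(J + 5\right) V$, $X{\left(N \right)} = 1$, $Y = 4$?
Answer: $1245$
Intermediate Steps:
$h{\left(K \right)} = 0$
$q{\left(V,J \right)} = V \left(5 + J\right)$ ($q{\left(V,J \right)} = \left(5 + J\right) V = V \left(5 + J\right)$)
$A{\left(f \right)} = 9$ ($A{\left(f \right)} = 1 \left(5 + 4\right) = 1 \cdot 9 = 9$)
$129 + 124 A{\left(\frac{h{\left(1 \right)} + 2}{d{\left(-3 \right)} - 3} \right)} = 129 + 124 \cdot 9 = 129 + 1116 = 1245$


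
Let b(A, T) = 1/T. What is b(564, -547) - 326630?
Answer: -178666611/547 ≈ -3.2663e+5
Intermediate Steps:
b(564, -547) - 326630 = 1/(-547) - 326630 = -1/547 - 326630 = -178666611/547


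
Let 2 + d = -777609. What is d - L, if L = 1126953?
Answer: -1904564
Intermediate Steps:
d = -777611 (d = -2 - 777609 = -777611)
d - L = -777611 - 1*1126953 = -777611 - 1126953 = -1904564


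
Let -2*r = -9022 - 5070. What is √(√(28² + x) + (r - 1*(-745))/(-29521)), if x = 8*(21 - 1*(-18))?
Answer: √(-81879 + 620498*√274)/557 ≈ 5.7308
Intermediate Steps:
r = 7046 (r = -(-9022 - 5070)/2 = -½*(-14092) = 7046)
x = 312 (x = 8*(21 + 18) = 8*39 = 312)
√(√(28² + x) + (r - 1*(-745))/(-29521)) = √(√(28² + 312) + (7046 - 1*(-745))/(-29521)) = √(√(784 + 312) + (7046 + 745)*(-1/29521)) = √(√1096 + 7791*(-1/29521)) = √(2*√274 - 147/557) = √(-147/557 + 2*√274)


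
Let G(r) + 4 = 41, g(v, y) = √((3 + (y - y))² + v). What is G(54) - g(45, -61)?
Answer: 37 - 3*√6 ≈ 29.652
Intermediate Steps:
g(v, y) = √(9 + v) (g(v, y) = √((3 + 0)² + v) = √(3² + v) = √(9 + v))
G(r) = 37 (G(r) = -4 + 41 = 37)
G(54) - g(45, -61) = 37 - √(9 + 45) = 37 - √54 = 37 - 3*√6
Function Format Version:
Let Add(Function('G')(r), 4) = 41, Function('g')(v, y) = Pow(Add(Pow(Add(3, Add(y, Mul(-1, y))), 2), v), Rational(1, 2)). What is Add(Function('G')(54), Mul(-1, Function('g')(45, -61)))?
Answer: Add(37, Mul(-3, Pow(6, Rational(1, 2)))) ≈ 29.652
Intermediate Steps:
Function('g')(v, y) = Pow(Add(9, v), Rational(1, 2)) (Function('g')(v, y) = Pow(Add(Pow(Add(3, 0), 2), v), Rational(1, 2)) = Pow(Add(Pow(3, 2), v), Rational(1, 2)) = Pow(Add(9, v), Rational(1, 2)))
Function('G')(r) = 37 (Function('G')(r) = Add(-4, 41) = 37)
Add(Function('G')(54), Mul(-1, Function('g')(45, -61))) = Add(37, Mul(-1, Pow(Add(9, 45), Rational(1, 2)))) = Add(37, Mul(-1, Pow(54, Rational(1, 2)))) = Add(37, Mul(-1, Mul(3, Pow(6, Rational(1, 2))))) = Add(37, Mul(-3, Pow(6, Rational(1, 2))))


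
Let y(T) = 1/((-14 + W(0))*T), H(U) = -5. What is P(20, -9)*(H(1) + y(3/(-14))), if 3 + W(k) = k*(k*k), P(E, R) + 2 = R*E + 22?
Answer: 38560/51 ≈ 756.08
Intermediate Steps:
P(E, R) = 20 + E*R (P(E, R) = -2 + (R*E + 22) = -2 + (E*R + 22) = -2 + (22 + E*R) = 20 + E*R)
W(k) = -3 + k³ (W(k) = -3 + k*(k*k) = -3 + k*k² = -3 + k³)
y(T) = -1/(17*T) (y(T) = 1/((-14 + (-3 + 0³))*T) = 1/((-14 + (-3 + 0))*T) = 1/((-14 - 3)*T) = 1/((-17)*T) = -1/(17*T))
P(20, -9)*(H(1) + y(3/(-14))) = (20 + 20*(-9))*(-5 - 1/(17*(3/(-14)))) = (20 - 180)*(-5 - 1/(17*(3*(-1/14)))) = -160*(-5 - 1/(17*(-3/14))) = -160*(-5 - 1/17*(-14/3)) = -160*(-5 + 14/51) = -160*(-241/51) = 38560/51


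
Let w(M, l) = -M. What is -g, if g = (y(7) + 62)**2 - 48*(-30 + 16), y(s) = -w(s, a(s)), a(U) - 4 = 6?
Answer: -5433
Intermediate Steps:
a(U) = 10 (a(U) = 4 + 6 = 10)
y(s) = s (y(s) = -(-1)*s = s)
g = 5433 (g = (7 + 62)**2 - 48*(-30 + 16) = 69**2 - 48*(-14) = 4761 - 1*(-672) = 4761 + 672 = 5433)
-g = -1*5433 = -5433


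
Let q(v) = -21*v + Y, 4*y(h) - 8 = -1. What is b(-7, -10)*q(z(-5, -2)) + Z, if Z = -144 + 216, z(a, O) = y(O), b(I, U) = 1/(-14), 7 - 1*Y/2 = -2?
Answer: 4107/56 ≈ 73.339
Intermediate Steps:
Y = 18 (Y = 14 - 2*(-2) = 14 + 4 = 18)
b(I, U) = -1/14
y(h) = 7/4 (y(h) = 2 + (1/4)*(-1) = 2 - 1/4 = 7/4)
z(a, O) = 7/4
Z = 72
q(v) = 18 - 21*v (q(v) = -21*v + 18 = 18 - 21*v)
b(-7, -10)*q(z(-5, -2)) + Z = -(18 - 21*7/4)/14 + 72 = -(18 - 147/4)/14 + 72 = -1/14*(-75/4) + 72 = 75/56 + 72 = 4107/56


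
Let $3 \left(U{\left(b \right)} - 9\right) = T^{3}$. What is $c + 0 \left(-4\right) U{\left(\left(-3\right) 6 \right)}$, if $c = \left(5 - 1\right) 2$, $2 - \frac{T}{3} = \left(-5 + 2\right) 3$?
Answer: $8$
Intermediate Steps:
$T = 33$ ($T = 6 - 3 \left(-5 + 2\right) 3 = 6 - 3 \left(\left(-3\right) 3\right) = 6 - -27 = 6 + 27 = 33$)
$c = 8$ ($c = 4 \cdot 2 = 8$)
$U{\left(b \right)} = 11988$ ($U{\left(b \right)} = 9 + \frac{33^{3}}{3} = 9 + \frac{1}{3} \cdot 35937 = 9 + 11979 = 11988$)
$c + 0 \left(-4\right) U{\left(\left(-3\right) 6 \right)} = 8 + 0 \left(-4\right) 11988 = 8 + 0 \cdot 11988 = 8 + 0 = 8$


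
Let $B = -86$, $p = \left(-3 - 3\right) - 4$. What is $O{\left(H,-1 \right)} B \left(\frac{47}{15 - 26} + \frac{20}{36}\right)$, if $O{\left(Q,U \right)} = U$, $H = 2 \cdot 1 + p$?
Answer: $- \frac{31648}{99} \approx -319.68$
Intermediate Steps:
$p = -10$ ($p = -6 - 4 = -10$)
$H = -8$ ($H = 2 \cdot 1 - 10 = 2 - 10 = -8$)
$O{\left(H,-1 \right)} B \left(\frac{47}{15 - 26} + \frac{20}{36}\right) = \left(-1\right) \left(-86\right) \left(\frac{47}{15 - 26} + \frac{20}{36}\right) = 86 \left(\frac{47}{15 - 26} + 20 \cdot \frac{1}{36}\right) = 86 \left(\frac{47}{-11} + \frac{5}{9}\right) = 86 \left(47 \left(- \frac{1}{11}\right) + \frac{5}{9}\right) = 86 \left(- \frac{47}{11} + \frac{5}{9}\right) = 86 \left(- \frac{368}{99}\right) = - \frac{31648}{99}$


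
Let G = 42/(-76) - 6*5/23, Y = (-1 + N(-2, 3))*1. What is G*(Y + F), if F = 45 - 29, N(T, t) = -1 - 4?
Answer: -8115/437 ≈ -18.570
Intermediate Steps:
N(T, t) = -5
F = 16
Y = -6 (Y = (-1 - 5)*1 = -6*1 = -6)
G = -1623/874 (G = 42*(-1/76) - 30*1/23 = -21/38 - 30/23 = -1623/874 ≈ -1.8570)
G*(Y + F) = -1623*(-6 + 16)/874 = -1623/874*10 = -8115/437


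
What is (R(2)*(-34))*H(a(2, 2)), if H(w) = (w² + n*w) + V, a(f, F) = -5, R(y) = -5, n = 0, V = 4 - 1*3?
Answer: 4420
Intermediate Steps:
V = 1 (V = 4 - 3 = 1)
H(w) = 1 + w² (H(w) = (w² + 0*w) + 1 = (w² + 0) + 1 = w² + 1 = 1 + w²)
(R(2)*(-34))*H(a(2, 2)) = (-5*(-34))*(1 + (-5)²) = 170*(1 + 25) = 170*26 = 4420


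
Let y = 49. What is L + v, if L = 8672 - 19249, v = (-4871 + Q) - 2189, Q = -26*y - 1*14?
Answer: -18925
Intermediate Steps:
Q = -1288 (Q = -26*49 - 1*14 = -1274 - 14 = -1288)
v = -8348 (v = (-4871 - 1288) - 2189 = -6159 - 2189 = -8348)
L = -10577
L + v = -10577 - 8348 = -18925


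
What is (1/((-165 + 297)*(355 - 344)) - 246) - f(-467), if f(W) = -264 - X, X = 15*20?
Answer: 461737/1452 ≈ 318.00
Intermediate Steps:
X = 300
f(W) = -564 (f(W) = -264 - 1*300 = -264 - 300 = -564)
(1/((-165 + 297)*(355 - 344)) - 246) - f(-467) = (1/((-165 + 297)*(355 - 344)) - 246) - 1*(-564) = (1/(132*11) - 246) + 564 = ((1/132)*(1/11) - 246) + 564 = (1/1452 - 246) + 564 = -357191/1452 + 564 = 461737/1452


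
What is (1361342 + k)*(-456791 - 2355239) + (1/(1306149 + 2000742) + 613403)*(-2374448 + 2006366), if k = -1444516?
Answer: 8934315790136984/1102297 ≈ 8.1052e+9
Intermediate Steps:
(1361342 + k)*(-456791 - 2355239) + (1/(1306149 + 2000742) + 613403)*(-2374448 + 2006366) = (1361342 - 1444516)*(-456791 - 2355239) + (1/(1306149 + 2000742) + 613403)*(-2374448 + 2006366) = -83174*(-2812030) + (1/3306891 + 613403)*(-368082) = 233887783220 + (1/3306891 + 613403)*(-368082) = 233887783220 + (2028456860074/3306891)*(-368082) = 233887783220 - 248879485989919356/1102297 = 8934315790136984/1102297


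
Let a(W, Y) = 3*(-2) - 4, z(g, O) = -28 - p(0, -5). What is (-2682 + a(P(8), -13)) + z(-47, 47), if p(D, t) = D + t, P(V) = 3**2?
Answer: -2715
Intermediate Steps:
P(V) = 9
z(g, O) = -23 (z(g, O) = -28 - (0 - 5) = -28 - 1*(-5) = -28 + 5 = -23)
a(W, Y) = -10 (a(W, Y) = -6 - 4 = -10)
(-2682 + a(P(8), -13)) + z(-47, 47) = (-2682 - 10) - 23 = -2692 - 23 = -2715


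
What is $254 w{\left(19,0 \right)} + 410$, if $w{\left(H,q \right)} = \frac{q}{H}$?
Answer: $410$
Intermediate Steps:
$254 w{\left(19,0 \right)} + 410 = 254 \cdot \frac{0}{19} + 410 = 254 \cdot 0 \cdot \frac{1}{19} + 410 = 254 \cdot 0 + 410 = 0 + 410 = 410$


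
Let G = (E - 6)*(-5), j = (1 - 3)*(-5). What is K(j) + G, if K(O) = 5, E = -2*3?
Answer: 65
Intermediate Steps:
j = 10 (j = -2*(-5) = 10)
E = -6
G = 60 (G = (-6 - 6)*(-5) = -12*(-5) = 60)
K(j) + G = 5 + 60 = 65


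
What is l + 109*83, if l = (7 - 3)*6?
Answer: 9071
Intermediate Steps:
l = 24 (l = 4*6 = 24)
l + 109*83 = 24 + 109*83 = 24 + 9047 = 9071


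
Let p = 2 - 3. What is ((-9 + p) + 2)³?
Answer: -512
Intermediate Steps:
p = -1
((-9 + p) + 2)³ = ((-9 - 1) + 2)³ = (-10 + 2)³ = (-8)³ = -512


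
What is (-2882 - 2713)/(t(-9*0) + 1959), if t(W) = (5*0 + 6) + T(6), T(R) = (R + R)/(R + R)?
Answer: -5595/1966 ≈ -2.8459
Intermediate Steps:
T(R) = 1 (T(R) = (2*R)/((2*R)) = (2*R)*(1/(2*R)) = 1)
t(W) = 7 (t(W) = (5*0 + 6) + 1 = (0 + 6) + 1 = 6 + 1 = 7)
(-2882 - 2713)/(t(-9*0) + 1959) = (-2882 - 2713)/(7 + 1959) = -5595/1966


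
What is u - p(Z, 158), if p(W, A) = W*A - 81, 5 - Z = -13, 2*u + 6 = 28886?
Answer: 11677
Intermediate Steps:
u = 14440 (u = -3 + (½)*28886 = -3 + 14443 = 14440)
Z = 18 (Z = 5 - 1*(-13) = 5 + 13 = 18)
p(W, A) = -81 + A*W (p(W, A) = A*W - 81 = -81 + A*W)
u - p(Z, 158) = 14440 - (-81 + 158*18) = 14440 - (-81 + 2844) = 14440 - 1*2763 = 14440 - 2763 = 11677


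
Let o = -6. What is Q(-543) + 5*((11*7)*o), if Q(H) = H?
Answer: -2853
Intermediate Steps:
Q(-543) + 5*((11*7)*o) = -543 + 5*((11*7)*(-6)) = -543 + 5*(77*(-6)) = -543 + 5*(-462) = -543 - 2310 = -2853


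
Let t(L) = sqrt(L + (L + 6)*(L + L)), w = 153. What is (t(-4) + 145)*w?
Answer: 22185 + 306*I*sqrt(5) ≈ 22185.0 + 684.24*I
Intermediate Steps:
t(L) = sqrt(L + 2*L*(6 + L)) (t(L) = sqrt(L + (6 + L)*(2*L)) = sqrt(L + 2*L*(6 + L)))
(t(-4) + 145)*w = (sqrt(-4*(13 + 2*(-4))) + 145)*153 = (sqrt(-4*(13 - 8)) + 145)*153 = (sqrt(-4*5) + 145)*153 = (sqrt(-20) + 145)*153 = (2*I*sqrt(5) + 145)*153 = (145 + 2*I*sqrt(5))*153 = 22185 + 306*I*sqrt(5)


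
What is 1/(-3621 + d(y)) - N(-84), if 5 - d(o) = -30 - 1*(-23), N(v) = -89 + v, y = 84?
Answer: 624356/3609 ≈ 173.00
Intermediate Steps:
d(o) = 12 (d(o) = 5 - (-30 - 1*(-23)) = 5 - (-30 + 23) = 5 - 1*(-7) = 5 + 7 = 12)
1/(-3621 + d(y)) - N(-84) = 1/(-3621 + 12) - (-89 - 84) = 1/(-3609) - 1*(-173) = -1/3609 + 173 = 624356/3609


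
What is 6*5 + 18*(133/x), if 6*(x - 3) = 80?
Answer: 1236/7 ≈ 176.57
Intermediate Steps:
x = 49/3 (x = 3 + (⅙)*80 = 3 + 40/3 = 49/3 ≈ 16.333)
6*5 + 18*(133/x) = 6*5 + 18*(133/(49/3)) = 30 + 18*(133*(3/49)) = 30 + 18*(57/7) = 30 + 1026/7 = 1236/7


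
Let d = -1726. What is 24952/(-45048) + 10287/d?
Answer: -63309491/9719106 ≈ -6.5139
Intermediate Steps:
24952/(-45048) + 10287/d = 24952/(-45048) + 10287/(-1726) = 24952*(-1/45048) + 10287*(-1/1726) = -3119/5631 - 10287/1726 = -63309491/9719106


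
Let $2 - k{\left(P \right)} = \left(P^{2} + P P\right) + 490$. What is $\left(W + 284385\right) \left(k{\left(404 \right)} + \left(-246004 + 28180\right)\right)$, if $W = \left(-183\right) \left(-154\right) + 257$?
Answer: $-170408997056$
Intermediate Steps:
$k{\left(P \right)} = -488 - 2 P^{2}$ ($k{\left(P \right)} = 2 - \left(\left(P^{2} + P P\right) + 490\right) = 2 - \left(\left(P^{2} + P^{2}\right) + 490\right) = 2 - \left(2 P^{2} + 490\right) = 2 - \left(490 + 2 P^{2}\right) = -488 - 2 P^{2}$)
$W = 28439$ ($W = 28182 + 257 = 28439$)
$\left(W + 284385\right) \left(k{\left(404 \right)} + \left(-246004 + 28180\right)\right) = \left(28439 + 284385\right) \left(\left(-488 - 2 \cdot 404^{2}\right) + \left(-246004 + 28180\right)\right) = 312824 \left(\left(-488 - 326432\right) - 217824\right) = 312824 \left(-326920 - 217824\right) = 312824 \left(-544744\right) = -170408997056$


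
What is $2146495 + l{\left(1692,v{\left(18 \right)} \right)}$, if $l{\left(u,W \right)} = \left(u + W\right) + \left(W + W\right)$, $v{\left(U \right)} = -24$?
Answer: $2148115$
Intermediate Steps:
$l{\left(u,W \right)} = u + 3 W$ ($l{\left(u,W \right)} = \left(W + u\right) + 2 W = u + 3 W$)
$2146495 + l{\left(1692,v{\left(18 \right)} \right)} = 2146495 + \left(1692 + 3 \left(-24\right)\right) = 2146495 + \left(1692 - 72\right) = 2146495 + 1620 = 2148115$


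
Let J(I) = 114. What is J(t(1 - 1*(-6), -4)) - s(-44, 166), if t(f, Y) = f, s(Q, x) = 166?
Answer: -52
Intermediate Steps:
J(t(1 - 1*(-6), -4)) - s(-44, 166) = 114 - 1*166 = 114 - 166 = -52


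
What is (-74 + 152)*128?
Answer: 9984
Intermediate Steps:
(-74 + 152)*128 = 78*128 = 9984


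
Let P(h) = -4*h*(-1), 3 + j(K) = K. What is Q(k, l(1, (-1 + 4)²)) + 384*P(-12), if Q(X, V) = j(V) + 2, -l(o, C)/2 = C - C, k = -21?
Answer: -18433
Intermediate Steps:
j(K) = -3 + K
P(h) = 4*h
l(o, C) = 0 (l(o, C) = -2*(C - C) = -2*0 = 0)
Q(X, V) = -1 + V (Q(X, V) = (-3 + V) + 2 = -1 + V)
Q(k, l(1, (-1 + 4)²)) + 384*P(-12) = (-1 + 0) + 384*(4*(-12)) = -1 + 384*(-48) = -1 - 18432 = -18433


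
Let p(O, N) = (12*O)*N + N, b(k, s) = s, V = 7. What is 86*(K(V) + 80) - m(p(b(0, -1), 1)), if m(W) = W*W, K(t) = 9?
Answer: 7533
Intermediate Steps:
p(O, N) = N + 12*N*O (p(O, N) = 12*N*O + N = N + 12*N*O)
m(W) = W**2
86*(K(V) + 80) - m(p(b(0, -1), 1)) = 86*(9 + 80) - (1*(1 + 12*(-1)))**2 = 86*89 - (1*(1 - 12))**2 = 7654 - (1*(-11))**2 = 7654 - 1*(-11)**2 = 7654 - 1*121 = 7654 - 121 = 7533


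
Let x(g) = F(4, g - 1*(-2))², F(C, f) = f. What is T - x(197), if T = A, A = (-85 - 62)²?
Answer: -17992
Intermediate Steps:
A = 21609 (A = (-147)² = 21609)
x(g) = (2 + g)² (x(g) = (g - 1*(-2))² = (g + 2)² = (2 + g)²)
T = 21609
T - x(197) = 21609 - (2 + 197)² = 21609 - 1*199² = 21609 - 1*39601 = 21609 - 39601 = -17992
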